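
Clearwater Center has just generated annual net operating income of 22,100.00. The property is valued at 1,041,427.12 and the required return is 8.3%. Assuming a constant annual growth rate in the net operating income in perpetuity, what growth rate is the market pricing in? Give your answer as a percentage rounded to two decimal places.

6.05%

P = D₀(1+g)/(r−g) ⇒ P(r−g) = D₀(1+g) ⇒ g(P+D₀) = P·r − D₀
g = (P·r − D₀)/(P + D₀) = (1,041,427.12×0.083 − 22,100.00) / (1,041,427.12 + 22,100.00) = 0.060495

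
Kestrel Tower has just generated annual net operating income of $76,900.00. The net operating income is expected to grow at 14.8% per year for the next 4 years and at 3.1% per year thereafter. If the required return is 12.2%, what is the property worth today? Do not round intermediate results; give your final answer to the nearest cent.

D_1 = 88281.20000
D_2 = 101346.81760
D_3 = 116346.14660
D_4 = 133565.37630
Terminal value at year 4: TV = D_4×(1+g_2)/(r−g_2) = 137705.90297/0.091 = 1513251.68096
P_0 = D_1/(1+r)^1 + D_2/(1+r)^2 + D_3/(1+r)^3 + D_4/(1+r)^4 + TV/(1+r)^4
    = 78681.99643 + 80505.28690 + 82370.82831 + 84279.59974 + 954860.08052 = 1280697.79190

$1280697.79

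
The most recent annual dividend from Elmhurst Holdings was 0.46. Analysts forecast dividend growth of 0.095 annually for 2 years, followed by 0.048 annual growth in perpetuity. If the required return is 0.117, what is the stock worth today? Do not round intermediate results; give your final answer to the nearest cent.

D_1 = 0.50370
D_2 = 0.55155
Terminal value at year 2: TV = D_2×(1+g_2)/(r−g_2) = 0.57803/0.069 = 8.37719
P_0 = D_1/(1+r)^1 + D_2/(1+r)^2 + TV/(1+r)^2
    = 0.45094 + 0.44206 + 6.71416 = 7.60716

7.61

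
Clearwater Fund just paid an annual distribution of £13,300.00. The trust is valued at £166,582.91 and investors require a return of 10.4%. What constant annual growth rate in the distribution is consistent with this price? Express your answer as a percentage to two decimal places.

P = D₀(1+g)/(r−g) ⇒ P(r−g) = D₀(1+g) ⇒ g(P+D₀) = P·r − D₀
g = (P·r − D₀)/(P + D₀) = (£166,582.91×0.104 − £13,300.00) / (£166,582.91 + £13,300.00) = 0.022374

2.24%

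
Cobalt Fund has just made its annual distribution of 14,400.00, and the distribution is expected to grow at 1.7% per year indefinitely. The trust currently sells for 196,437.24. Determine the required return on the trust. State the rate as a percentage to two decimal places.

9.16%

D₁ = 14,400.00 × 1.017 = 14,644.8000
P = D₁/(r − g) ⇒ r = D₁/P + g = 14,644.8000/196,437.24 + 0.017 = 0.074552 + 0.017 = 0.091552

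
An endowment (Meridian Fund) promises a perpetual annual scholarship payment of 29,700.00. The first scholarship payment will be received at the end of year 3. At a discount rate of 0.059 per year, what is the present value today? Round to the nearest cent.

Value at end of year 2: C / r = 29,700.00 / 0.059 = 503,389.8305
Discount to today: PV = 503,389.8305 / (1 + 0.059)^2 = 503,389.8305 / 1.121481 = 448,861.67

448861.67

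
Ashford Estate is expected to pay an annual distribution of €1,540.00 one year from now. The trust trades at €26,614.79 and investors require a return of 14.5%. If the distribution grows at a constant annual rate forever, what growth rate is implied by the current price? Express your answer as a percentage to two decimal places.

P = D₁/(r−g) ⇒ g = r − D₁/P = 0.145 − €1,540.00/€26,614.79 = 0.087137

8.71%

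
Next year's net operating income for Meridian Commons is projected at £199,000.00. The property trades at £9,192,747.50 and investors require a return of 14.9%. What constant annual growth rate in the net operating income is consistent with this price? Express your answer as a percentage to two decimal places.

12.74%

P = D₁/(r−g) ⇒ g = r − D₁/P = 0.149 − £199,000.00/£9,192,747.50 = 0.127353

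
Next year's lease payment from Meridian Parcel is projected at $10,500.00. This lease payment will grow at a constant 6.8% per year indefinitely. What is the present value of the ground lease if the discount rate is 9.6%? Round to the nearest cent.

Growing perpetuity: P = D₁ / (r − g) = $10,500.0000 / (0.096 − 0.068) = $375,000.00

$375000.00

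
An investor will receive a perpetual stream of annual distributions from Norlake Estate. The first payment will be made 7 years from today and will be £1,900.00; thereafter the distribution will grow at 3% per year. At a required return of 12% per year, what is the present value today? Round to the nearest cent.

£10695.55

Value at end of year 6: C₁ / (r − g) = £1,900.00 / (0.12 − 0.03) = £21,111.1111
Discount to today: PV = £21,111.1111 / (1 + 0.12)^6 = £21,111.1111 / 1.973823 = £10,695.55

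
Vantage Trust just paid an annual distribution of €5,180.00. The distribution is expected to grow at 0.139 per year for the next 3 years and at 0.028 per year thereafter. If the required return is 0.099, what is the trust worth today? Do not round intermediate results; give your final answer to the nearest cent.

D_1 = 5900.02000
D_2 = 6720.12278
D_3 = 7654.21985
Terminal value at year 3: TV = D_3×(1+g_2)/(r−g_2) = 7868.53800/0.071 = 110824.47890
P_0 = D_1/(1+r)^1 + D_2/(1+r)^2 + D_3/(1+r)^3 + TV/(1+r)^3
    = 5368.53503 + 5563.93212 + 5766.44102 + 83491.56864 = 100190.47682

€100190.48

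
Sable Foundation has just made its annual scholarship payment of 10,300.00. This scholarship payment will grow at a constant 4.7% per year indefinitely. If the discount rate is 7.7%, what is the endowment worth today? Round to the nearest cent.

D₁ = D₀ × (1 + g) = 10,300.00 × 1.047 = 10,784.1000
Growing perpetuity: P = D₁ / (r − g) = 10,784.1000 / (0.077 − 0.047) = 359,470.00

359470.00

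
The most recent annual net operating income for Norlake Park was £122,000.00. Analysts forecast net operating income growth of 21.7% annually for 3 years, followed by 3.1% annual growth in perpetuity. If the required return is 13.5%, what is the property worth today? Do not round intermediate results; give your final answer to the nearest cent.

D_1 = 148474.00000
D_2 = 180692.85800
D_3 = 219903.20819
Terminal value at year 3: TV = D_3×(1+g_2)/(r−g_2) = 226720.20764/0.104 = 2180001.99654
P_0 = D_1/(1+r)^1 + D_2/(1+r)^2 + D_3/(1+r)^3 + TV/(1+r)^3
    = 130814.09692 + 140264.98321 + 150398.66482 + 1490971.37913 = 1912449.12408

£1912449.12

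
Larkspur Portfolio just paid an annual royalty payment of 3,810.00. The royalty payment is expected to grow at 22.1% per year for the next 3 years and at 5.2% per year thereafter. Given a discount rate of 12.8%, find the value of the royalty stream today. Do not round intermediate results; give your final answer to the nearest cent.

80308.25

D_1 = 4652.01000
D_2 = 5680.10421
D_3 = 6935.40724
Terminal value at year 3: TV = D_3×(1+g_2)/(r−g_2) = 7296.04842/0.076 = 96000.63706
P_0 = D_1/(1+r)^1 + D_2/(1+r)^2 + D_3/(1+r)^3 + TV/(1+r)^3
    = 4124.12234 + 4464.14307 + 4832.19741 + 66887.78525 = 80308.24807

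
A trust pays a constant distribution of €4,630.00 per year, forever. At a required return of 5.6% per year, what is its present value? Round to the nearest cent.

€82678.57

Level perpetuity: PV = C / r = €4,630.00 / 0.056 = €82,678.57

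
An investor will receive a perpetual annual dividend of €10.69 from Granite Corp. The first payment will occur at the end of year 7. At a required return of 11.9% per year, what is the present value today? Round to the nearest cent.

Value at end of year 6: C / r = €10.69 / 0.119 = €89.8319
Discount to today: PV = €89.8319 / (1 + 0.119)^6 = €89.8319 / 1.963272 = €45.76

€45.76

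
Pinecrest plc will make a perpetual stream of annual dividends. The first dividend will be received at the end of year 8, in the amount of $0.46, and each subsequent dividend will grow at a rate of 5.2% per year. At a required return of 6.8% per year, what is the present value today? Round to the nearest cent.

$18.14

Value at end of year 7: C₁ / (r − g) = $0.46 / (0.068 − 0.052) = $28.7500
Discount to today: PV = $28.7500 / (1 + 0.068)^7 = $28.7500 / 1.584889 = $18.14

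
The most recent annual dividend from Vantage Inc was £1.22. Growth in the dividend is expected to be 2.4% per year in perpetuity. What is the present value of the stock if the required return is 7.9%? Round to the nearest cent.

D₁ = D₀ × (1 + g) = £1.22 × 1.024 = £1.2493
Growing perpetuity: P = D₁ / (r − g) = £1.2493 / (0.079 − 0.024) = £22.71

£22.71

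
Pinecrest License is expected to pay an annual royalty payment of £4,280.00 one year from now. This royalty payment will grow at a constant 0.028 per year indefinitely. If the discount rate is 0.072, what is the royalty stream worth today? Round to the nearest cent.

£97272.73

Growing perpetuity: P = D₁ / (r − g) = £4,280.0000 / (0.072 − 0.028) = £97,272.73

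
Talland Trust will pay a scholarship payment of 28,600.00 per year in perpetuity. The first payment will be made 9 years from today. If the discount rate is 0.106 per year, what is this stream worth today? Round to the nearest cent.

Value at end of year 8: C / r = 28,600.00 / 0.106 = 269,811.3208
Discount to today: PV = 269,811.3208 / (1 + 0.106)^8 = 269,811.3208 / 2.238933 = 120,508.91

120508.91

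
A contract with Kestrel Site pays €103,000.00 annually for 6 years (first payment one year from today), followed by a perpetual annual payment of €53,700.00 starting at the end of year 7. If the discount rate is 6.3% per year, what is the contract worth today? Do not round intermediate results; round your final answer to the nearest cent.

PV of 6-year annuity: €103,000.00 × [1 − (1+0.063)^−6] / 0.063 = 501745.36481
Perpetuity value at year 6: €53,700.00 / 0.063 = 852380.95238
PV of perpetuity: 852380.95238 / (1+0.063)^6 = 590791.37869
Total PV = 501745.36481 + 590791.37869 = 1092536.74350

€1092536.74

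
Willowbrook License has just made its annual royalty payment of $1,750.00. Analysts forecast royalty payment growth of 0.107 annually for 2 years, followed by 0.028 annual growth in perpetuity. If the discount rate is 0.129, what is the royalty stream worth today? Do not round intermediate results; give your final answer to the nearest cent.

D_1 = 1937.25000
D_2 = 2144.53575
Terminal value at year 2: TV = D_2×(1+g_2)/(r−g_2) = 2204.58275/0.101 = 21827.55199
P_0 = D_1/(1+r)^1 + D_2/(1+r)^2 + TV/(1+r)^2
    = 1715.89903 + 1682.46255 + 17124.47033 = 20522.83191

$20522.83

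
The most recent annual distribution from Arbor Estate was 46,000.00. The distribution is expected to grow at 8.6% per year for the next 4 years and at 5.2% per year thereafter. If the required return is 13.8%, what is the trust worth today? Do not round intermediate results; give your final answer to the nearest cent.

630606.03

D_1 = 49956.00000
D_2 = 54252.21600
D_3 = 58917.90658
D_4 = 63984.84654
Terminal value at year 4: TV = D_4×(1+g_2)/(r−g_2) = 67312.05856/0.086 = 782698.35537
P_0 = D_1/(1+r)^1 + D_2/(1+r)^2 + D_3/(1+r)^3 + D_4/(1+r)^4 + TV/(1+r)^4
    = 43898.06678 + 41892.17973 + 39977.95007 + 38151.18961 + 466686.64501 = 630606.03121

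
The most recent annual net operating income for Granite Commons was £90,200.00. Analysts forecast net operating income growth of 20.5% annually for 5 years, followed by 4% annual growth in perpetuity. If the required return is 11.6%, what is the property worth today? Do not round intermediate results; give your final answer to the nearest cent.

£2382591.46

D_1 = 108691.00000
D_2 = 130972.65500
D_3 = 157822.04927
D_4 = 190175.56938
D_5 = 229161.56110
Terminal value at year 5: TV = D_5×(1+g_2)/(r−g_2) = 238328.02354/0.076 = 3135895.04661
P_0 = D_1/(1+r)^1 + D_2/(1+r)^2 + D_3/(1+r)^3 + D_4/(1+r)^4 + D_5/(1+r)^5 + TV/(1+r)^5
    = 97393.36918 + 105160.40310 + 113546.85101 + 122602.11064 + 132379.51910 + 1811509.20878 = 2382591.46181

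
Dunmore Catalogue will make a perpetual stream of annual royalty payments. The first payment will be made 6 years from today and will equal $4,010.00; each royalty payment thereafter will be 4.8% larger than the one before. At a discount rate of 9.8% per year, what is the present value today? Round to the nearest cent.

Value at end of year 5: C₁ / (r − g) = $4,010.00 / (0.098 − 0.048) = $80,200.0000
Discount to today: PV = $80,200.0000 / (1 + 0.098)^5 = $80,200.0000 / 1.595922 = $50,253.08

$50253.08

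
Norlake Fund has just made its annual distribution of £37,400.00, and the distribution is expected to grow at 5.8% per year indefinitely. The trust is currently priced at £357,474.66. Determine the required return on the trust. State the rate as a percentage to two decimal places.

D₁ = £37,400.00 × 1.058 = £39,569.2000
P = D₁/(r − g) ⇒ r = D₁/P + g = £39,569.2000/£357,474.66 + 0.058 = 0.110691 + 0.058 = 0.168691

16.87%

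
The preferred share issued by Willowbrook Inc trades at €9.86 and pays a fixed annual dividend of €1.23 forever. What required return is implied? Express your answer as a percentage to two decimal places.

12.47%

P = C/r ⇒ r = C/P = €1.23/€9.86 = 0.124746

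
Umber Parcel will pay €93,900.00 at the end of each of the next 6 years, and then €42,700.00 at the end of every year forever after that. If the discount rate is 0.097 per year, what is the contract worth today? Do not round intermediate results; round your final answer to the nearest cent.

PV of 6-year annuity: €93,900.00 × [1 − (1+0.097)^−6] / 0.097 = 412579.57093
Perpetuity value at year 6: €42,700.00 / 0.097 = 440206.18557
PV of perpetuity: 440206.18557 / (1+0.097)^6 = 252590.12935
Total PV = 412579.57093 + 252590.12935 = 665169.70028

€665169.70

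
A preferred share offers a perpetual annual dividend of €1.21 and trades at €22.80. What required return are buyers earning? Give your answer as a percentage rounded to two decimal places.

5.31%

P = C/r ⇒ r = C/P = €1.21/€22.80 = 0.053070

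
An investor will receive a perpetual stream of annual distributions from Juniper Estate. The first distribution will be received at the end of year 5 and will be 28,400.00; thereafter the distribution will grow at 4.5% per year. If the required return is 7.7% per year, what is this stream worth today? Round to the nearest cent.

659637.82

Value at end of year 4: C₁ / (r − g) = 28,400.00 / (0.077 − 0.045) = 887,500.0000
Discount to today: PV = 887,500.0000 / (1 + 0.077)^4 = 887,500.0000 / 1.345435 = 659,637.82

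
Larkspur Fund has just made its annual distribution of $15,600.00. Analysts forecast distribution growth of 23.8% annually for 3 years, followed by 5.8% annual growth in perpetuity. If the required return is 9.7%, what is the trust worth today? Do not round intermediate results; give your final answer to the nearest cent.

D_1 = 19312.80000
D_2 = 23909.24640
D_3 = 29599.64704
Terminal value at year 3: TV = D_3×(1+g_2)/(r−g_2) = 31316.42657/0.039 = 802985.29671
P_0 = D_1/(1+r)^1 + D_2/(1+r)^2 + D_3/(1+r)^3 + TV/(1+r)^3
    = 17605.10483 + 19867.93052 + 22421.60254 + 608257.83297 = 668152.47086

$668152.47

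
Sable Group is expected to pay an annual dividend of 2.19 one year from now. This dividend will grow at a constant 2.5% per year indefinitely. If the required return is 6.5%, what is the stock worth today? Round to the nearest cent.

54.75

Growing perpetuity: P = D₁ / (r − g) = 2.1900 / (0.065 − 0.025) = 54.75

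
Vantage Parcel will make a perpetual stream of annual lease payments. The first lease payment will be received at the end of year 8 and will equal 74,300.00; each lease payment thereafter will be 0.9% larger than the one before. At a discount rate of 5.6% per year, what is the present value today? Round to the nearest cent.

Value at end of year 7: C₁ / (r − g) = 74,300.00 / (0.056 − 0.009) = 1,580,851.0638
Discount to today: PV = 1,580,851.0638 / (1 + 0.056)^7 = 1,580,851.0638 / 1.464359 = 1,079,551.91

1079551.91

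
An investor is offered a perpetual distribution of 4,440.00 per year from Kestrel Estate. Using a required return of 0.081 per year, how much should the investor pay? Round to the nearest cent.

54814.81

Level perpetuity: PV = C / r = 4,440.00 / 0.081 = 54,814.81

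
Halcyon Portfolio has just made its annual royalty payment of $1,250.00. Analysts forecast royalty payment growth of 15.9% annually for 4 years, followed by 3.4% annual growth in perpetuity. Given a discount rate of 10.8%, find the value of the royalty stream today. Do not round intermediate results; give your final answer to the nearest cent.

D_1 = 1448.75000
D_2 = 1679.10125
D_3 = 1946.07835
D_4 = 2255.50481
Terminal value at year 4: TV = D_4×(1+g_2)/(r−g_2) = 2332.19197/0.074 = 31516.10770
P_0 = D_1/(1+r)^1 + D_2/(1+r)^2 + D_3/(1+r)^3 + D_4/(1+r)^4 + TV/(1+r)^4
    = 1307.53610 + 1367.72052 + 1430.67517 + 1496.52755 + 20910.93896 = 26513.39830

$26513.40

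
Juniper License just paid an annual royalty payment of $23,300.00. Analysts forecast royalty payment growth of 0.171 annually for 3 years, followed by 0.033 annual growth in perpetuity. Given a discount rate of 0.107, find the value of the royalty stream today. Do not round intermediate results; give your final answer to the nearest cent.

$463290.97

D_1 = 27284.30000
D_2 = 31949.91530
D_3 = 37413.35082
Terminal value at year 3: TV = D_3×(1+g_2)/(r−g_2) = 38647.99139/0.074 = 522270.15396
P_0 = D_1/(1+r)^1 + D_2/(1+r)^2 + D_3/(1+r)^3 + TV/(1+r)^3
    = 24647.06414 + 26072.00732 + 27579.33204 + 384992.56760 = 463290.97110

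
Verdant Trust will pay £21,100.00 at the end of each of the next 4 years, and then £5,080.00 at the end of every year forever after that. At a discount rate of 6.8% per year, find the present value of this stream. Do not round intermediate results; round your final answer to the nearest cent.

PV of 4-year annuity: £21,100.00 × [1 − (1+0.068)^−4] / 0.068 = 71794.03613
Perpetuity value at year 4: £5,080.00 / 0.068 = 74705.88235
PV of perpetuity: 74705.88235 / (1+0.068)^4 = 57420.87271
Total PV = 71794.03613 + 57420.87271 = 129214.90883

£129214.91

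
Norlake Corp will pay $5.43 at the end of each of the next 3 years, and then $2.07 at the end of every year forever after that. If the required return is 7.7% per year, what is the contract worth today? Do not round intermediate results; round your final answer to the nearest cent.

$35.59

PV of 3-year annuity: $5.43 × [1 − (1+0.077)^−3] / 0.077 = 14.06973
Perpetuity value at year 3: $2.07 / 0.077 = 26.88312
PV of perpetuity: 26.88312 / (1+0.077)^3 = 21.51952
Total PV = 14.06973 + 21.51952 = 35.58925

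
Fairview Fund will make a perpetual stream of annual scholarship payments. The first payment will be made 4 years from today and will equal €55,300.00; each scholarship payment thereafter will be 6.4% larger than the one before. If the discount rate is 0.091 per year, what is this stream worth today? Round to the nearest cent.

€1577201.26

Value at end of year 3: C₁ / (r − g) = €55,300.00 / (0.091 − 0.064) = €2,048,148.1481
Discount to today: PV = €2,048,148.1481 / (1 + 0.091)^3 = €2,048,148.1481 / 1.298597 = €1,577,201.26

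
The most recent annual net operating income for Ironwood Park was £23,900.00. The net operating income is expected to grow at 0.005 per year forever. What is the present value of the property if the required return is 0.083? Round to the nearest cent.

£307942.31

D₁ = D₀ × (1 + g) = £23,900.00 × 1.005 = £24,019.5000
Growing perpetuity: P = D₁ / (r − g) = £24,019.5000 / (0.083 − 0.005) = £307,942.31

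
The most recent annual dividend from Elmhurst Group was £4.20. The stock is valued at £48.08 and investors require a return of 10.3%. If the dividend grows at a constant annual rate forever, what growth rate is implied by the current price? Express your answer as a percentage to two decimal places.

1.44%

P = D₀(1+g)/(r−g) ⇒ P(r−g) = D₀(1+g) ⇒ g(P+D₀) = P·r − D₀
g = (P·r − D₀)/(P + D₀) = (£48.08×0.103 − £4.20) / (£48.08 + £4.20) = 0.014389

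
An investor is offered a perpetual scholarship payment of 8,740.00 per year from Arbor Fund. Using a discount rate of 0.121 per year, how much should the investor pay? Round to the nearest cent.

Level perpetuity: PV = C / r = 8,740.00 / 0.121 = 72,231.40

72231.40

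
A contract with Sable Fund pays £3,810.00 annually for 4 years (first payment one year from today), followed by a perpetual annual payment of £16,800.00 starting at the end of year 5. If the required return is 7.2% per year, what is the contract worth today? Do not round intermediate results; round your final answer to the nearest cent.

PV of 4-year annuity: £3,810.00 × [1 − (1+0.072)^−4] / 0.072 = 12847.22068
Perpetuity value at year 4: £16,800.00 / 0.072 = 233333.33333
PV of perpetuity: 233333.33333 / (1+0.072)^4 = 176684.17130
Total PV = 12847.22068 + 176684.17130 = 189531.39197

£189531.39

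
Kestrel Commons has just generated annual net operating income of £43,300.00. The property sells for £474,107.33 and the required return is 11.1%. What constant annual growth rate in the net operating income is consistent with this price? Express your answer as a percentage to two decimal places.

1.80%

P = D₀(1+g)/(r−g) ⇒ P(r−g) = D₀(1+g) ⇒ g(P+D₀) = P·r − D₀
g = (P·r − D₀)/(P + D₀) = (£474,107.33×0.111 − £43,300.00) / (£474,107.33 + £43,300.00) = 0.018024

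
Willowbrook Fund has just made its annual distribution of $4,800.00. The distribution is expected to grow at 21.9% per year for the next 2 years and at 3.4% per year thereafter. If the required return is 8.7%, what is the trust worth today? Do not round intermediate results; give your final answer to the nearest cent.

$129189.33

D_1 = 5851.20000
D_2 = 7132.61280
Terminal value at year 2: TV = D_2×(1+g_2)/(r−g_2) = 7375.12164/0.053 = 139153.23840
P_0 = D_1/(1+r)^1 + D_2/(1+r)^2 + TV/(1+r)^2
    = 5382.88868 + 6036.56054 + 117769.87920 = 129189.32843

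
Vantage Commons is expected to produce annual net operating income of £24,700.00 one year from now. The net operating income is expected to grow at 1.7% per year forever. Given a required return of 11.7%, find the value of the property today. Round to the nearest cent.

Growing perpetuity: P = D₁ / (r − g) = £24,700.0000 / (0.117 − 0.017) = £247,000.00

£247000.00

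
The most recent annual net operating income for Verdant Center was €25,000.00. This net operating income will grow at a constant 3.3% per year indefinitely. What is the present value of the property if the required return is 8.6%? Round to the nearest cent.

D₁ = D₀ × (1 + g) = €25,000.00 × 1.033 = €25,825.0000
Growing perpetuity: P = D₁ / (r − g) = €25,825.0000 / (0.086 − 0.033) = €487,264.15

€487264.15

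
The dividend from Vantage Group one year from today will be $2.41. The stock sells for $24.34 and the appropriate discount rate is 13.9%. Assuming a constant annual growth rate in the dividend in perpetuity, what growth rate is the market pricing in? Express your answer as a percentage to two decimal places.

4.00%

P = D₁/(r−g) ⇒ g = r − D₁/P = 0.139 − $2.41/$24.34 = 0.039986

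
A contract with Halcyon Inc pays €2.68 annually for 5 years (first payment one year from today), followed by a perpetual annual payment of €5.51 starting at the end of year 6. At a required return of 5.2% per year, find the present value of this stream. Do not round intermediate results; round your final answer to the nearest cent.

€93.78

PV of 5-year annuity: €2.68 × [1 − (1+0.052)^−5] / 0.052 = 11.53913
Perpetuity value at year 5: €5.51 / 0.052 = 105.96154
PV of perpetuity: 105.96154 / (1+0.052)^5 = 82.23743
Total PV = 11.53913 + 82.23743 = 93.77656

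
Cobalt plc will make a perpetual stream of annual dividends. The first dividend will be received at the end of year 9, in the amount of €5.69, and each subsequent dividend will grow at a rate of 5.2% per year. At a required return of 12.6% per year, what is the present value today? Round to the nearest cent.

€29.76

Value at end of year 8: C₁ / (r − g) = €5.69 / (0.126 − 0.052) = €76.8919
Discount to today: PV = €76.8919 / (1 + 0.126)^8 = €76.8919 / 2.584087 = €29.76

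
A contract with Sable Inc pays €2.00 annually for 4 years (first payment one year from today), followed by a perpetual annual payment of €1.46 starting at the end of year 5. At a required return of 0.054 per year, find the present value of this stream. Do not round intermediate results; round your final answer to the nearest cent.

PV of 4-year annuity: €2.00 × [1 − (1+0.054)^−4] / 0.054 = 7.02650
Perpetuity value at year 4: €1.46 / 0.054 = 27.03704
PV of perpetuity: 27.03704 / (1+0.054)^4 = 21.90769
Total PV = 7.02650 + 21.90769 = 28.93419

€28.93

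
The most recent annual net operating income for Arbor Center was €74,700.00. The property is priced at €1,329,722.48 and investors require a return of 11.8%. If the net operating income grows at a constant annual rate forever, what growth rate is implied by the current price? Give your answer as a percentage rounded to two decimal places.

P = D₀(1+g)/(r−g) ⇒ P(r−g) = D₀(1+g) ⇒ g(P+D₀) = P·r − D₀
g = (P·r − D₀)/(P + D₀) = (€1,329,722.48×0.118 − €74,700.00) / (€1,329,722.48 + €74,700.00) = 0.058535

5.85%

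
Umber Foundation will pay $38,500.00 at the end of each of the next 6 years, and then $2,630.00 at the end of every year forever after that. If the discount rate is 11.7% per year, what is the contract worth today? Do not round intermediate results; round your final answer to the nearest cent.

PV of 6-year annuity: $38,500.00 × [1 − (1+0.117)^−6] / 0.117 = 159643.28080
Perpetuity value at year 6: $2,630.00 / 0.117 = 22478.63248
PV of perpetuity: 22478.63248 / (1+0.117)^6 = 11573.13044
Total PV = 159643.28080 + 11573.13044 = 171216.41124

$171216.41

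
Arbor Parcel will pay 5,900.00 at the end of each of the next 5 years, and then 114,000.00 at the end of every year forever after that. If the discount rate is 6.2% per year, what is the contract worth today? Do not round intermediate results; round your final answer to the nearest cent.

1385820.01

PV of 5-year annuity: 5,900.00 × [1 − (1+0.062)^−5] / 0.062 = 24718.30733
Perpetuity value at year 5: 114,000.00 / 0.062 = 1838709.67742
PV of perpetuity: 1838709.67742 / (1+0.062)^5 = 1361101.70532
Total PV = 24718.30733 + 1361101.70532 = 1385820.01264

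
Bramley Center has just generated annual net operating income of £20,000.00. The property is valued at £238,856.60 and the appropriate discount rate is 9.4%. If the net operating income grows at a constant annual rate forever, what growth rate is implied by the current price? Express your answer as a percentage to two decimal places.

0.95%

P = D₀(1+g)/(r−g) ⇒ P(r−g) = D₀(1+g) ⇒ g(P+D₀) = P·r − D₀
g = (P·r − D₀)/(P + D₀) = (£238,856.60×0.094 − £20,000.00) / (£238,856.60 + £20,000.00) = 0.009474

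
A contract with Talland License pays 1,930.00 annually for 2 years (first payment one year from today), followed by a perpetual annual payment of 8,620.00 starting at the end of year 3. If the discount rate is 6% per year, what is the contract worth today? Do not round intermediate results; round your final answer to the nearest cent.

PV of 2-year annuity: 1,930.00 × [1 − (1+0.06)^−2] / 0.06 = 3538.44785
Perpetuity value at year 2: 8,620.00 / 0.06 = 143666.66667
PV of perpetuity: 143666.66667 / (1+0.06)^2 = 127862.82188
Total PV = 3538.44785 + 127862.82188 = 131401.26973

131401.27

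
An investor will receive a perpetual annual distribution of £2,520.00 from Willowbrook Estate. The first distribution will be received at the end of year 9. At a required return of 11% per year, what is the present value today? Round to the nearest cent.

£9940.86

Value at end of year 8: C / r = £2,520.00 / 0.11 = £22,909.0909
Discount to today: PV = £22,909.0909 / (1 + 0.11)^8 = £22,909.0909 / 2.304538 = £9,940.86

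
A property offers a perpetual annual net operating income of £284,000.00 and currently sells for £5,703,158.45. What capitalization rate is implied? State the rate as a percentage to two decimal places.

P = C/r ⇒ r = C/P = £284,000.00/£5,703,158.45 = 0.049797

4.98%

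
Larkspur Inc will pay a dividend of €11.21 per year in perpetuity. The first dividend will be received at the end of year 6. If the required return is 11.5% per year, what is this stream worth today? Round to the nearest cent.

Value at end of year 5: C / r = €11.21 / 0.115 = €97.4783
Discount to today: PV = €97.4783 / (1 + 0.115)^5 = €97.4783 / 1.723353 = €56.56

€56.56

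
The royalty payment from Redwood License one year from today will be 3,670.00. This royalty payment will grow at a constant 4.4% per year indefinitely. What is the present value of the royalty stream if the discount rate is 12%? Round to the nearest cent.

48289.47

Growing perpetuity: P = D₁ / (r − g) = 3,670.0000 / (0.12 − 0.044) = 48,289.47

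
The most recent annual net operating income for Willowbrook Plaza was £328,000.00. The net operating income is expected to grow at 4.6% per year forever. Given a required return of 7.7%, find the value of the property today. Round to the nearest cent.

£11067354.84

D₁ = D₀ × (1 + g) = £328,000.00 × 1.046 = £343,088.0000
Growing perpetuity: P = D₁ / (r − g) = £343,088.0000 / (0.077 − 0.046) = £11,067,354.84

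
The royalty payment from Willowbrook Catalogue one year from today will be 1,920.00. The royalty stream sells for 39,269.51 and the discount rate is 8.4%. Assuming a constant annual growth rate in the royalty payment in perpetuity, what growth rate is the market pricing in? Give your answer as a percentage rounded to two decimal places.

3.51%

P = D₁/(r−g) ⇒ g = r − D₁/P = 0.084 − 1,920.00/39,269.51 = 0.035107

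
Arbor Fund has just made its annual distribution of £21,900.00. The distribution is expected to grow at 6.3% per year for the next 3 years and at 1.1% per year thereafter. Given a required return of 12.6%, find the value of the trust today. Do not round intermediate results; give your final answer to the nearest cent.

£220606.23

D_1 = 23279.70000
D_2 = 24746.32110
D_3 = 26305.33933
Terminal value at year 3: TV = D_3×(1+g_2)/(r−g_2) = 26594.69806/0.115 = 231258.24402
P_0 = D_1/(1+r)^1 + D_2/(1+r)^2 + D_3/(1+r)^3 + TV/(1+r)^3
    = 20674.68917 + 19517.93480 + 18425.90115 + 161987.70486 = 220606.22997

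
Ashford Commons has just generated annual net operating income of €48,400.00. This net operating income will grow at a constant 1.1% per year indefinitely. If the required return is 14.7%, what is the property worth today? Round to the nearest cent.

€359797.06

D₁ = D₀ × (1 + g) = €48,400.00 × 1.011 = €48,932.4000
Growing perpetuity: P = D₁ / (r − g) = €48,932.4000 / (0.147 − 0.011) = €359,797.06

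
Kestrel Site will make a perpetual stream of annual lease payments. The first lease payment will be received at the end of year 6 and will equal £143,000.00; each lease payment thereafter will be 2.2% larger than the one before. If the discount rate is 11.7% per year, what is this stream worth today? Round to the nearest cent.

£865658.44

Value at end of year 5: C₁ / (r − g) = £143,000.00 / (0.117 − 0.022) = £1,505,263.1579
Discount to today: PV = £1,505,263.1579 / (1 + 0.117)^5 = £1,505,263.1579 / 1.738865 = £865,658.44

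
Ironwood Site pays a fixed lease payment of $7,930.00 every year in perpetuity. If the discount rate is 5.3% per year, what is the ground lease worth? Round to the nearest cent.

Level perpetuity: PV = C / r = $7,930.00 / 0.053 = $149,622.64

$149622.64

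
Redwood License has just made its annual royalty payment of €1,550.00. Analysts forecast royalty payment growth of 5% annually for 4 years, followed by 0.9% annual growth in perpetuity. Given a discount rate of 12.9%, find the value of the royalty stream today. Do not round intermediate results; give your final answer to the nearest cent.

D_1 = 1627.50000
D_2 = 1708.87500
D_3 = 1794.31875
D_4 = 1884.03469
Terminal value at year 4: TV = D_4×(1+g_2)/(r−g_2) = 1900.99100/0.12 = 15841.59166
P_0 = D_1/(1+r)^1 + D_2/(1+r)^2 + D_3/(1+r)^3 + D_4/(1+r)^4 + TV/(1+r)^4
    = 1441.54119 + 1340.67161 + 1246.86022 + 1159.61314 + 9750.41379 = 14939.09995

€14939.10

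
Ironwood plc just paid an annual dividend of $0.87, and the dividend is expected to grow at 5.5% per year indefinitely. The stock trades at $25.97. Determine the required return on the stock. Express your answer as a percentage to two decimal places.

D₁ = $0.87 × 1.055 = $0.9179
P = D₁/(r − g) ⇒ r = D₁/P + g = $0.9179/$25.97 + 0.055 = 0.035343 + 0.055 = 0.090343

9.03%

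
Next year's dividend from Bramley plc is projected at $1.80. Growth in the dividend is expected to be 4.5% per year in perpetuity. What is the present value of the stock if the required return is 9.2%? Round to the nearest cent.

Growing perpetuity: P = D₁ / (r − g) = $1.8000 / (0.092 − 0.045) = $38.30

$38.30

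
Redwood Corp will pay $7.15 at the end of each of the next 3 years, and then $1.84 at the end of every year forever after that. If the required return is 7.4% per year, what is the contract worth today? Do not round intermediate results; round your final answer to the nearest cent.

PV of 3-year annuity: $7.15 × [1 − (1+0.074)^−3] / 0.074 = 18.62757
Perpetuity value at year 3: $1.84 / 0.074 = 24.86486
PV of perpetuity: 24.86486 / (1+0.074)^3 = 20.07120
Total PV = 18.62757 + 20.07120 = 38.69877

$38.70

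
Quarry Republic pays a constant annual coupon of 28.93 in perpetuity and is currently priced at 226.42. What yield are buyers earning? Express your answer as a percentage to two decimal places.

12.78%

P = C/r ⇒ r = C/P = 28.93/226.42 = 0.127771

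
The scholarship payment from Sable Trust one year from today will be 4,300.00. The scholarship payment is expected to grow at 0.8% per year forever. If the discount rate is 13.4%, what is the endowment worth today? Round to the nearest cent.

Growing perpetuity: P = D₁ / (r − g) = 4,300.0000 / (0.134 − 0.008) = 34,126.98

34126.98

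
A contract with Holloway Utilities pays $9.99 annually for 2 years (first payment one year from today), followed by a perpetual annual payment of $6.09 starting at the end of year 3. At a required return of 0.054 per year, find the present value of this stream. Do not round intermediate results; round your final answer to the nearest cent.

$119.99

PV of 2-year annuity: $9.99 × [1 − (1+0.054)^−2] / 0.054 = 18.47076
Perpetuity value at year 2: $6.09 / 0.054 = 112.77778
PV of perpetuity: 112.77778 / (1+0.054)^2 = 101.51783
Total PV = 18.47076 + 101.51783 = 119.98858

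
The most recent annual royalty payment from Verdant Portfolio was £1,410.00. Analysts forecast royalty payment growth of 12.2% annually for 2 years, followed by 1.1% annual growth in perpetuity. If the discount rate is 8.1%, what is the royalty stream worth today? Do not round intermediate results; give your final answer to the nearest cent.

D_1 = 1582.02000
D_2 = 1775.02644
Terminal value at year 2: TV = D_2×(1+g_2)/(r−g_2) = 1794.55173/0.07 = 25636.45330
P_0 = D_1/(1+r)^1 + D_2/(1+r)^2 + TV/(1+r)^2
    = 1463.47826 + 1518.98484 + 21938.48100 = 24920.94410

£24920.94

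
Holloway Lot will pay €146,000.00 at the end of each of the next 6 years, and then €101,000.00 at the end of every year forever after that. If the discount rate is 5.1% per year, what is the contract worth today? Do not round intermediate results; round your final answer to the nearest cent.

€2208069.67

PV of 6-year annuity: €146,000.00 × [1 − (1+0.051)^−6] / 0.051 = 738687.03933
Perpetuity value at year 6: €101,000.00 / 0.051 = 1980392.15686
PV of perpetuity: 1980392.15686 / (1+0.051)^6 = 1469382.62966
Total PV = 738687.03933 + 1469382.62966 = 2208069.66898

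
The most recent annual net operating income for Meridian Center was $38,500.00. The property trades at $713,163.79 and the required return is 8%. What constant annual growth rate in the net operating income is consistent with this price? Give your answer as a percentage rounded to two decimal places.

P = D₀(1+g)/(r−g) ⇒ P(r−g) = D₀(1+g) ⇒ g(P+D₀) = P·r − D₀
g = (P·r − D₀)/(P + D₀) = ($713,163.79×0.08 − $38,500.00) / ($713,163.79 + $38,500.00) = 0.024683

2.47%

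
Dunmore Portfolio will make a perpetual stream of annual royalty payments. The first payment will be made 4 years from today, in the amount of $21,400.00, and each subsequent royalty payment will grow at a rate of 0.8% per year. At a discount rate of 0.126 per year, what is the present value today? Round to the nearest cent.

Value at end of year 3: C₁ / (r − g) = $21,400.00 / (0.126 − 0.008) = $181,355.9322
Discount to today: PV = $181,355.9322 / (1 + 0.126)^3 = $181,355.9322 / 1.427628 = $127,033.01

$127033.01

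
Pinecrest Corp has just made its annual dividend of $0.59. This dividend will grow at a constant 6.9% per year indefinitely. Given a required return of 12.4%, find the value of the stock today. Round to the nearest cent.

D₁ = D₀ × (1 + g) = $0.59 × 1.069 = $0.6307
Growing perpetuity: P = D₁ / (r − g) = $0.6307 / (0.124 − 0.069) = $11.47

$11.47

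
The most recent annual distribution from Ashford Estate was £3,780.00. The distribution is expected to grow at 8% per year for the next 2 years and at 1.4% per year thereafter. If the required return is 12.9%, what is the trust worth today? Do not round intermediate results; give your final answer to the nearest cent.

£37574.37

D_1 = 4082.40000
D_2 = 4408.99200
Terminal value at year 2: TV = D_2×(1+g_2)/(r−g_2) = 4470.71789/0.115 = 38875.80772
P_0 = D_1/(1+r)^1 + D_2/(1+r)^2 + TV/(1+r)^2
    = 3615.94331 + 3459.00689 + 30499.41726 = 37574.36747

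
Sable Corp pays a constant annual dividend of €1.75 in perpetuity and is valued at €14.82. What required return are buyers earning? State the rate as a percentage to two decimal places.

P = C/r ⇒ r = C/P = €1.75/€14.82 = 0.118084

11.81%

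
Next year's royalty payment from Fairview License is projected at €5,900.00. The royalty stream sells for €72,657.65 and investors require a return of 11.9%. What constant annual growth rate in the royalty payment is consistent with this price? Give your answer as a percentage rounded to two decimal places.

P = D₁/(r−g) ⇒ g = r − D₁/P = 0.119 − €5,900.00/€72,657.65 = 0.037797

3.78%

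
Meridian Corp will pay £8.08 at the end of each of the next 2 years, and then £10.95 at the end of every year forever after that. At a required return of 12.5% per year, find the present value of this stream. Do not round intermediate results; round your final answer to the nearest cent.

£82.78

PV of 2-year annuity: £8.08 × [1 − (1+0.125)^−2] / 0.125 = 13.56642
Perpetuity value at year 2: £10.95 / 0.125 = 87.60000
PV of perpetuity: 87.60000 / (1+0.125)^2 = 69.21481
Total PV = 13.56642 + 69.21481 = 82.78123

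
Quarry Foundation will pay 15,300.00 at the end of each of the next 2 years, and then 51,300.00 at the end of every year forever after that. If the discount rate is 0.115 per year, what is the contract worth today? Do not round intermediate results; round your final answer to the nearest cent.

PV of 2-year annuity: 15,300.00 × [1 − (1+0.115)^−2] / 0.115 = 26028.67542
Perpetuity value at year 2: 51,300.00 / 0.115 = 446086.95652
PV of perpetuity: 446086.95652 / (1+0.115)^2 = 358814.33893
Total PV = 26028.67542 + 358814.33893 = 384843.01436

384843.01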